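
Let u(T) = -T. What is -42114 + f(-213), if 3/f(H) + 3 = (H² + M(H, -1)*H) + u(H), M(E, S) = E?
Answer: -1276728023/30316 ≈ -42114.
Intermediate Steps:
f(H) = 3/(-3 - H + 2*H²) (f(H) = 3/(-3 + ((H² + H*H) - H)) = 3/(-3 + ((H² + H²) - H)) = 3/(-3 + (2*H² - H)) = 3/(-3 + (-H + 2*H²)) = 3/(-3 - H + 2*H²))
-42114 + f(-213) = -42114 + 3/(-3 - 1*(-213) + 2*(-213)²) = -42114 + 3/(-3 + 213 + 2*45369) = -42114 + 3/(-3 + 213 + 90738) = -42114 + 3/90948 = -42114 + 3*(1/90948) = -42114 + 1/30316 = -1276728023/30316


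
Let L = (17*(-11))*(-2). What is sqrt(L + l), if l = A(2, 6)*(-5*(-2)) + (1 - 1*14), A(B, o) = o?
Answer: sqrt(421) ≈ 20.518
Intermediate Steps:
L = 374 (L = -187*(-2) = 374)
l = 47 (l = 6*(-5*(-2)) + (1 - 1*14) = 6*10 + (1 - 14) = 60 - 13 = 47)
sqrt(L + l) = sqrt(374 + 47) = sqrt(421)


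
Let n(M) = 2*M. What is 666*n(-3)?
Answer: -3996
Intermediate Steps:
666*n(-3) = 666*(2*(-3)) = 666*(-6) = -3996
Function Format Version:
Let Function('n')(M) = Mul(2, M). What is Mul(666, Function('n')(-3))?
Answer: -3996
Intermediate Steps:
Mul(666, Function('n')(-3)) = Mul(666, Mul(2, -3)) = Mul(666, -6) = -3996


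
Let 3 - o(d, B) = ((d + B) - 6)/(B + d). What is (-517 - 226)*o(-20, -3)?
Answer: -29720/23 ≈ -1292.2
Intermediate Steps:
o(d, B) = 3 - (-6 + B + d)/(B + d) (o(d, B) = 3 - ((d + B) - 6)/(B + d) = 3 - ((B + d) - 6)/(B + d) = 3 - (-6 + B + d)/(B + d))
(-517 - 226)*o(-20, -3) = (-517 - 226)*(2*(3 - 3 - 20)/(-3 - 20)) = -1486*(-20)/(-23) = -1486*(-1)*(-20)/23 = -743*40/23 = -29720/23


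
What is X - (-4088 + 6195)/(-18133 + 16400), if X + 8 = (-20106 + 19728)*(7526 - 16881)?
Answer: 6128205513/1733 ≈ 3.5362e+6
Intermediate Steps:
X = 3536182 (X = -8 + (-20106 + 19728)*(7526 - 16881) = -8 - 378*(-9355) = -8 + 3536190 = 3536182)
X - (-4088 + 6195)/(-18133 + 16400) = 3536182 - (-4088 + 6195)/(-18133 + 16400) = 3536182 - 2107/(-1733) = 3536182 - 2107*(-1)/1733 = 3536182 - 1*(-2107/1733) = 3536182 + 2107/1733 = 6128205513/1733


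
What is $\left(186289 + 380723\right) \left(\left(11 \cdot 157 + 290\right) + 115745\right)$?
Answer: $66772467144$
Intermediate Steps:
$\left(186289 + 380723\right) \left(\left(11 \cdot 157 + 290\right) + 115745\right) = 567012 \left(\left(1727 + 290\right) + 115745\right) = 567012 \left(2017 + 115745\right) = 567012 \cdot 117762 = 66772467144$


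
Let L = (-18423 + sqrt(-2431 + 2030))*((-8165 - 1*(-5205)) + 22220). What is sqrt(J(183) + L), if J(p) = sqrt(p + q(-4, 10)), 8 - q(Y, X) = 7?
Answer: sqrt(-354826980 + 2*sqrt(46) + 19260*I*sqrt(401)) ≈ 10.2 + 18837.0*I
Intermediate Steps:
q(Y, X) = 1 (q(Y, X) = 8 - 1*7 = 8 - 7 = 1)
J(p) = sqrt(1 + p) (J(p) = sqrt(p + 1) = sqrt(1 + p))
L = -354826980 + 19260*I*sqrt(401) (L = (-18423 + sqrt(-401))*((-8165 + 5205) + 22220) = (-18423 + I*sqrt(401))*(-2960 + 22220) = (-18423 + I*sqrt(401))*19260 = -354826980 + 19260*I*sqrt(401) ≈ -3.5483e+8 + 3.8568e+5*I)
sqrt(J(183) + L) = sqrt(sqrt(1 + 183) + (-354826980 + 19260*I*sqrt(401))) = sqrt(sqrt(184) + (-354826980 + 19260*I*sqrt(401))) = sqrt(2*sqrt(46) + (-354826980 + 19260*I*sqrt(401))) = sqrt(-354826980 + 2*sqrt(46) + 19260*I*sqrt(401))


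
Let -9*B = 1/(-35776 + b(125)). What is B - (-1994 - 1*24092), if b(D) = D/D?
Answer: 8399039851/321975 ≈ 26086.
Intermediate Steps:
b(D) = 1
B = 1/321975 (B = -1/(9*(-35776 + 1)) = -1/9/(-35775) = -1/9*(-1/35775) = 1/321975 ≈ 3.1058e-6)
B - (-1994 - 1*24092) = 1/321975 - (-1994 - 1*24092) = 1/321975 - (-1994 - 24092) = 1/321975 - 1*(-26086) = 1/321975 + 26086 = 8399039851/321975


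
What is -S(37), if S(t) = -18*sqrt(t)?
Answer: 18*sqrt(37) ≈ 109.49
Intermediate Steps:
-S(37) = -(-18)*sqrt(37) = 18*sqrt(37)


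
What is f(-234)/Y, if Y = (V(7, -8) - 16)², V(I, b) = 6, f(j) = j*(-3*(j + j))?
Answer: -82134/25 ≈ -3285.4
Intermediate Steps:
f(j) = -6*j² (f(j) = j*(-6*j) = -6*j²)
Y = 100 (Y = (6 - 16)² = (-10)² = 100)
f(-234)/Y = -6*(-234)²/100 = -6*54756*(1/100) = -328536*1/100 = -82134/25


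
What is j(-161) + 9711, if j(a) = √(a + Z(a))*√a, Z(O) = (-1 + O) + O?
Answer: 9711 - 22*√161 ≈ 9431.8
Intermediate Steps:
Z(O) = -1 + 2*O
j(a) = √a*√(-1 + 3*a) (j(a) = √(a + (-1 + 2*a))*√a = √(-1 + 3*a)*√a = √a*√(-1 + 3*a))
j(-161) + 9711 = √(-161)*√(-1 + 3*(-161)) + 9711 = (I*√161)*√(-1 - 483) + 9711 = (I*√161)*√(-484) + 9711 = (I*√161)*(22*I) + 9711 = -22*√161 + 9711 = 9711 - 22*√161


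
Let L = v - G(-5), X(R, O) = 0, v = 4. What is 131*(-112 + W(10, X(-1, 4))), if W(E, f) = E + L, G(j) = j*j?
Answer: -16113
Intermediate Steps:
G(j) = j**2
L = -21 (L = 4 - 1*(-5)**2 = 4 - 1*25 = 4 - 25 = -21)
W(E, f) = -21 + E (W(E, f) = E - 21 = -21 + E)
131*(-112 + W(10, X(-1, 4))) = 131*(-112 + (-21 + 10)) = 131*(-112 - 11) = 131*(-123) = -16113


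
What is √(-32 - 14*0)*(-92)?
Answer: -368*I*√2 ≈ -520.43*I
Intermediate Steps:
√(-32 - 14*0)*(-92) = √(-32 + 0)*(-92) = √(-32)*(-92) = (4*I*√2)*(-92) = -368*I*√2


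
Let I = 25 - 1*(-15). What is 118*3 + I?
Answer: 394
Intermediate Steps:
I = 40 (I = 25 + 15 = 40)
118*3 + I = 118*3 + 40 = 354 + 40 = 394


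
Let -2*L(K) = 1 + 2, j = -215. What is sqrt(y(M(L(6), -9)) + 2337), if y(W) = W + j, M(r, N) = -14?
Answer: 2*sqrt(527) ≈ 45.913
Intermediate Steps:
L(K) = -3/2 (L(K) = -(1 + 2)/2 = -1/2*3 = -3/2)
y(W) = -215 + W (y(W) = W - 215 = -215 + W)
sqrt(y(M(L(6), -9)) + 2337) = sqrt((-215 - 14) + 2337) = sqrt(-229 + 2337) = sqrt(2108) = 2*sqrt(527)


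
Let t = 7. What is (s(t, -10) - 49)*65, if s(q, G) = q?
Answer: -2730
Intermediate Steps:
(s(t, -10) - 49)*65 = (7 - 49)*65 = -42*65 = -2730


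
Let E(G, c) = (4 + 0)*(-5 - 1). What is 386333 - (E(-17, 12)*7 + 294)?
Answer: 386207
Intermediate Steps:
E(G, c) = -24 (E(G, c) = 4*(-6) = -24)
386333 - (E(-17, 12)*7 + 294) = 386333 - (-24*7 + 294) = 386333 - (-168 + 294) = 386333 - 1*126 = 386333 - 126 = 386207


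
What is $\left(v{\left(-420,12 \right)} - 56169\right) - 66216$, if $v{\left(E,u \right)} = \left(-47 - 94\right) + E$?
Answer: $-122946$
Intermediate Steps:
$v{\left(E,u \right)} = -141 + E$
$\left(v{\left(-420,12 \right)} - 56169\right) - 66216 = \left(\left(-141 - 420\right) - 56169\right) - 66216 = \left(-561 - 56169\right) - 66216 = -56730 - 66216 = -122946$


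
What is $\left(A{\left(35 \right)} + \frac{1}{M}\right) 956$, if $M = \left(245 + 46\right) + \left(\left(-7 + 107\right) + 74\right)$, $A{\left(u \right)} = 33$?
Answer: $\frac{14670776}{465} \approx 31550.0$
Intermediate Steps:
$M = 465$ ($M = 291 + \left(100 + 74\right) = 291 + 174 = 465$)
$\left(A{\left(35 \right)} + \frac{1}{M}\right) 956 = \left(33 + \frac{1}{465}\right) 956 = \frac{15346}{465} \cdot 956 = \frac{14670776}{465}$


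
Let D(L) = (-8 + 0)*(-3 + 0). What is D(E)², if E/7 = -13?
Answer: 576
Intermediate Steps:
E = -91 (E = 7*(-13) = -91)
D(L) = 24 (D(L) = -8*(-3) = 24)
D(E)² = 24² = 576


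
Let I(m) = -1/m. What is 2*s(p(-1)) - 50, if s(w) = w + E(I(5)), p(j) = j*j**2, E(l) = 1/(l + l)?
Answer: -57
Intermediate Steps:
E(l) = 1/(2*l)
p(j) = j**3
s(w) = -5/2 + w (s(w) = w + 1/(2*((-1/5))) = w + 1/(2*((-1*1/5))) = w + 1/(2*(-1/5)) = w + (1/2)*(-5) = w - 5/2 = -5/2 + w)
2*s(p(-1)) - 50 = 2*(-5/2 + (-1)**3) - 50 = 2*(-5/2 - 1) - 50 = 2*(-7/2) - 50 = -7 - 50 = -57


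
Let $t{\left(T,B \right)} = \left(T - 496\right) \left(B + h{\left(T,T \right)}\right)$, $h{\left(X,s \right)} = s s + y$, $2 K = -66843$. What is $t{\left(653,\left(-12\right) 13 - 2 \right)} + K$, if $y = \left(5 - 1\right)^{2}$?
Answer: $\frac{133780995}{2} \approx 6.689 \cdot 10^{7}$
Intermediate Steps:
$y = 16$ ($y = 4^{2} = 16$)
$K = - \frac{66843}{2}$ ($K = \frac{1}{2} \left(-66843\right) = - \frac{66843}{2} \approx -33422.0$)
$h{\left(X,s \right)} = 16 + s^{2}$ ($h{\left(X,s \right)} = s s + 16 = s^{2} + 16 = 16 + s^{2}$)
$t{\left(T,B \right)} = \left(-496 + T\right) \left(16 + B + T^{2}\right)$ ($t{\left(T,B \right)} = \left(T - 496\right) \left(B + \left(16 + T^{2}\right)\right) = \left(-496 + T\right) \left(16 + B + T^{2}\right)$)
$t{\left(653,\left(-12\right) 13 - 2 \right)} + K = \left(-7936 - 496 \left(\left(-12\right) 13 - 2\right) - 496 \cdot 653^{2} + \left(\left(-12\right) 13 - 2\right) 653 + 653 \left(16 + 653^{2}\right)\right) - \frac{66843}{2} = \left(-7936 - 496 \left(-156 - 2\right) - 211498864 + \left(-156 - 2\right) 653 + 653 \left(16 + 426409\right)\right) - \frac{66843}{2} = \left(-7936 - -78368 - 211498864 - 103174 + 653 \cdot 426425\right) - \frac{66843}{2} = \left(-7936 + 78368 - 211498864 - 103174 + 278455525\right) - \frac{66843}{2} = 66923919 - \frac{66843}{2} = \frac{133780995}{2}$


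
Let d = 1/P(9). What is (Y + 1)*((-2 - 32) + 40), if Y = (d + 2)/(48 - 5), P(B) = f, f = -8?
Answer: 1077/172 ≈ 6.2616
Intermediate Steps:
P(B) = -8
d = -⅛ (d = 1/(-8) = -⅛ ≈ -0.12500)
Y = 15/344 (Y = (-⅛ + 2)/(48 - 5) = (15/8)/43 = (15/8)*(1/43) = 15/344 ≈ 0.043605)
(Y + 1)*((-2 - 32) + 40) = (15/344 + 1)*((-2 - 32) + 40) = 359*(-34 + 40)/344 = (359/344)*6 = 1077/172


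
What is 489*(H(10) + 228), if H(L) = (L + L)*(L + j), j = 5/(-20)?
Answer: 206847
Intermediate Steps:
j = -1/4 (j = 5*(-1/20) = -1/4 ≈ -0.25000)
H(L) = 2*L*(-1/4 + L) (H(L) = (L + L)*(L - 1/4) = (2*L)*(-1/4 + L) = 2*L*(-1/4 + L))
489*(H(10) + 228) = 489*((1/2)*10*(-1 + 4*10) + 228) = 489*((1/2)*10*(-1 + 40) + 228) = 489*((1/2)*10*39 + 228) = 489*(195 + 228) = 489*423 = 206847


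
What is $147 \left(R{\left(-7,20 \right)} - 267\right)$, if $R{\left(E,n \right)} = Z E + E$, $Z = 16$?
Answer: $-56742$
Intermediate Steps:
$R{\left(E,n \right)} = 17 E$ ($R{\left(E,n \right)} = 16 E + E = 17 E$)
$147 \left(R{\left(-7,20 \right)} - 267\right) = 147 \left(17 \left(-7\right) - 267\right) = 147 \left(-119 - 267\right) = 147 \left(-386\right) = -56742$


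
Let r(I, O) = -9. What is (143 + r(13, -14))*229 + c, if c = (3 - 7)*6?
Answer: 30662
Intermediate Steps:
c = -24 (c = -4*6 = -24)
(143 + r(13, -14))*229 + c = (143 - 9)*229 - 24 = 134*229 - 24 = 30686 - 24 = 30662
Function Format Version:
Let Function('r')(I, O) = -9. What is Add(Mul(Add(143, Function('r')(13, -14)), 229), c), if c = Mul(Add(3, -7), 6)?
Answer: 30662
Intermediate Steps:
c = -24 (c = Mul(-4, 6) = -24)
Add(Mul(Add(143, Function('r')(13, -14)), 229), c) = Add(Mul(Add(143, -9), 229), -24) = Add(Mul(134, 229), -24) = Add(30686, -24) = 30662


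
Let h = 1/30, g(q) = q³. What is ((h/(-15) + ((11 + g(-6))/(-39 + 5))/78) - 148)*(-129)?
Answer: 1265157481/66300 ≈ 19082.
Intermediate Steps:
h = 1/30 ≈ 0.033333
((h/(-15) + ((11 + g(-6))/(-39 + 5))/78) - 148)*(-129) = (((1/30)/(-15) + ((11 + (-6)³)/(-39 + 5))/78) - 148)*(-129) = (((1/30)*(-1/15) + ((11 - 216)/(-34))*(1/78)) - 148)*(-129) = ((-1/450 - 205*(-1/34)*(1/78)) - 148)*(-129) = ((-1/450 + (205/34)*(1/78)) - 148)*(-129) = ((-1/450 + 205/2652) - 148)*(-129) = (14933/198900 - 148)*(-129) = -29422267/198900*(-129) = 1265157481/66300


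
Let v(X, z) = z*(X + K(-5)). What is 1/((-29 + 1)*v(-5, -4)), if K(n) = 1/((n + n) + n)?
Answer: -15/8512 ≈ -0.0017622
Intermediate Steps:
K(n) = 1/(3*n) (K(n) = 1/(2*n + n) = 1/(3*n))
v(X, z) = z*(-1/15 + X) (v(X, z) = z*(X + (1/3)/(-5)) = z*(X + (1/3)*(-1/5)) = z*(X - 1/15) = z*(-1/15 + X))
1/((-29 + 1)*v(-5, -4)) = 1/((-29 + 1)*(-4*(-1/15 - 5))) = 1/(-(-112)*(-76)/15) = 1/(-28*304/15) = 1/(-8512/15) = -15/8512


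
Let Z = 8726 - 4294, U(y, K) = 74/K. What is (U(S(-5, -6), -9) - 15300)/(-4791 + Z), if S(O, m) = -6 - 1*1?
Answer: 137774/3231 ≈ 42.641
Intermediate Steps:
S(O, m) = -7 (S(O, m) = -6 - 1 = -7)
Z = 4432
(U(S(-5, -6), -9) - 15300)/(-4791 + Z) = (74/(-9) - 15300)/(-4791 + 4432) = (74*(-1/9) - 15300)/(-359) = (-74/9 - 15300)*(-1/359) = -137774/9*(-1/359) = 137774/3231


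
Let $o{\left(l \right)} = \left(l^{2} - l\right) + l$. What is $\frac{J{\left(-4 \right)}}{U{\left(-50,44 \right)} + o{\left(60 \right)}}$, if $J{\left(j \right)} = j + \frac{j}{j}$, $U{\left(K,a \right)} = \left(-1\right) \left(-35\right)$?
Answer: $- \frac{3}{3635} \approx -0.00082531$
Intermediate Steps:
$U{\left(K,a \right)} = 35$
$o{\left(l \right)} = l^{2}$
$J{\left(j \right)} = 1 + j$ ($J{\left(j \right)} = j + 1 = 1 + j$)
$\frac{J{\left(-4 \right)}}{U{\left(-50,44 \right)} + o{\left(60 \right)}} = \frac{1 - 4}{35 + 60^{2}} = - \frac{3}{35 + 3600} = - \frac{3}{3635}$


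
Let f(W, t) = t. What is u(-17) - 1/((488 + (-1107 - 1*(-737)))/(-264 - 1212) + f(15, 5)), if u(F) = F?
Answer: -62465/3631 ≈ -17.203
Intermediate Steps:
u(-17) - 1/((488 + (-1107 - 1*(-737)))/(-264 - 1212) + f(15, 5)) = -17 - 1/((488 + (-1107 - 1*(-737)))/(-264 - 1212) + 5) = -17 - 1/((488 + (-1107 + 737))/(-1476) + 5) = -17 - 1/((488 - 370)*(-1/1476) + 5) = -17 - 1/(118*(-1/1476) + 5) = -17 - 1/(-59/738 + 5) = -17 - 1/3631/738 = -17 - 1*738/3631 = -17 - 738/3631 = -62465/3631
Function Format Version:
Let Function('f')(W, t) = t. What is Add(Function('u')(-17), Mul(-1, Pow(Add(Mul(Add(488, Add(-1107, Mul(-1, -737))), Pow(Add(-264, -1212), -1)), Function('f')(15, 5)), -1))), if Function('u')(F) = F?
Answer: Rational(-62465, 3631) ≈ -17.203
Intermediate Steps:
Add(Function('u')(-17), Mul(-1, Pow(Add(Mul(Add(488, Add(-1107, Mul(-1, -737))), Pow(Add(-264, -1212), -1)), Function('f')(15, 5)), -1))) = Add(-17, Mul(-1, Pow(Add(Mul(Add(488, Add(-1107, Mul(-1, -737))), Pow(Add(-264, -1212), -1)), 5), -1))) = Add(-17, Mul(-1, Pow(Add(Mul(Add(488, Add(-1107, 737)), Pow(-1476, -1)), 5), -1))) = Add(-17, Mul(-1, Pow(Add(Mul(Add(488, -370), Rational(-1, 1476)), 5), -1))) = Add(-17, Mul(-1, Pow(Add(Mul(118, Rational(-1, 1476)), 5), -1))) = Add(-17, Mul(-1, Pow(Add(Rational(-59, 738), 5), -1))) = Add(-17, Mul(-1, Pow(Rational(3631, 738), -1))) = Add(-17, Mul(-1, Rational(738, 3631))) = Add(-17, Rational(-738, 3631)) = Rational(-62465, 3631)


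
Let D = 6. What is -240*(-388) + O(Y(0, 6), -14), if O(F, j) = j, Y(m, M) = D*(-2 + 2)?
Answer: 93106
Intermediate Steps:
Y(m, M) = 0 (Y(m, M) = 6*(-2 + 2) = 6*0 = 0)
-240*(-388) + O(Y(0, 6), -14) = -240*(-388) - 14 = 93120 - 14 = 93106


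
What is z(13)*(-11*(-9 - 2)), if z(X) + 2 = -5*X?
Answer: -8107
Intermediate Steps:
z(X) = -2 - 5*X
z(13)*(-11*(-9 - 2)) = (-2 - 5*13)*(-11*(-9 - 2)) = (-2 - 65)*(-11*(-11)) = -67*121 = -8107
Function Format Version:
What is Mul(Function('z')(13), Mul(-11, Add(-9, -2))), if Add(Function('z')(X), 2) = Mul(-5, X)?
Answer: -8107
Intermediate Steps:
Function('z')(X) = Add(-2, Mul(-5, X))
Mul(Function('z')(13), Mul(-11, Add(-9, -2))) = Mul(Add(-2, Mul(-5, 13)), Mul(-11, Add(-9, -2))) = Mul(Add(-2, -65), Mul(-11, -11)) = Mul(-67, 121) = -8107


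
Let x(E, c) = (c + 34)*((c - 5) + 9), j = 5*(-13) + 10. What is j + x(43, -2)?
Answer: 9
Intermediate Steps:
j = -55 (j = -65 + 10 = -55)
x(E, c) = (4 + c)*(34 + c) (x(E, c) = (34 + c)*((-5 + c) + 9) = (34 + c)*(4 + c) = (4 + c)*(34 + c))
j + x(43, -2) = -55 + (136 + (-2)² + 38*(-2)) = -55 + (136 + 4 - 76) = -55 + 64 = 9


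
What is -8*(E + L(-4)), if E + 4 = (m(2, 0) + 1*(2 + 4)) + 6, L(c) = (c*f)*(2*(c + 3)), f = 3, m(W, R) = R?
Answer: -256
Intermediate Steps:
L(c) = 3*c*(6 + 2*c) (L(c) = (c*3)*(2*(c + 3)) = (3*c)*(2*(3 + c)) = (3*c)*(6 + 2*c) = 3*c*(6 + 2*c))
E = 8 (E = -4 + ((0 + 1*(2 + 4)) + 6) = -4 + ((0 + 1*6) + 6) = -4 + ((0 + 6) + 6) = -4 + (6 + 6) = -4 + 12 = 8)
-8*(E + L(-4)) = -8*(8 + 6*(-4)*(3 - 4)) = -8*(8 + 6*(-4)*(-1)) = -8*(8 + 24) = -8*32 = -256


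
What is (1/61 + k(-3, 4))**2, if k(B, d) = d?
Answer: 60025/3721 ≈ 16.131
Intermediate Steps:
(1/61 + k(-3, 4))**2 = (1/61 + 4)**2 = (245/61)**2 = 60025/3721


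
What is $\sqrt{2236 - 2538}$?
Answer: $i \sqrt{302} \approx 17.378 i$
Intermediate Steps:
$\sqrt{2236 - 2538} = \sqrt{-302} = i \sqrt{302}$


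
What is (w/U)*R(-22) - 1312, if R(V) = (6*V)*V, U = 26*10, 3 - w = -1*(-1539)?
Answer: -1200416/65 ≈ -18468.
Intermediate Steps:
w = -1536 (w = 3 - (-1)*(-1539) = 3 - 1*1539 = 3 - 1539 = -1536)
U = 260
R(V) = 6*V²
(w/U)*R(-22) - 1312 = (-1536/260)*(6*(-22)²) - 1312 = (-1536*1/260)*(6*484) - 1312 = -384/65*2904 - 1312 = -1115136/65 - 1312 = -1200416/65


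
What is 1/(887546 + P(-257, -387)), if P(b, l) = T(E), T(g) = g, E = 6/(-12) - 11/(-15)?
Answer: 30/26626387 ≈ 1.1267e-6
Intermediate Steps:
E = 7/30 (E = 6*(-1/12) - 11*(-1/15) = -½ + 11/15 = 7/30 ≈ 0.23333)
P(b, l) = 7/30
1/(887546 + P(-257, -387)) = 1/(887546 + 7/30) = 1/(26626387/30) = 30/26626387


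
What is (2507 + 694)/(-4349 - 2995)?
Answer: -1067/2448 ≈ -0.43587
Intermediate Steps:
(2507 + 694)/(-4349 - 2995) = 3201/(-7344) = 3201*(-1/7344) = -1067/2448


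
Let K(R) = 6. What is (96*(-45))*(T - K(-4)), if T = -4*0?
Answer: 25920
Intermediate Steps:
T = 0
(96*(-45))*(T - K(-4)) = (96*(-45))*(0 - 1*6) = -4320*(0 - 6) = -4320*(-6) = 25920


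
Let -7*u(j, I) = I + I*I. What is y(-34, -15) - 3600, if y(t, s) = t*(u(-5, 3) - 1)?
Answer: -24554/7 ≈ -3507.7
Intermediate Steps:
u(j, I) = -I/7 - I**2/7 (u(j, I) = -(I + I*I)/7 = -(I + I**2)/7 = -I/7 - I**2/7)
y(t, s) = -19*t/7 (y(t, s) = t*(-1/7*3*(1 + 3) - 1) = t*(-1/7*3*4 - 1) = t*(-12/7 - 1) = t*(-19/7) = -19*t/7)
y(-34, -15) - 3600 = -19/7*(-34) - 3600 = 646/7 - 3600 = -24554/7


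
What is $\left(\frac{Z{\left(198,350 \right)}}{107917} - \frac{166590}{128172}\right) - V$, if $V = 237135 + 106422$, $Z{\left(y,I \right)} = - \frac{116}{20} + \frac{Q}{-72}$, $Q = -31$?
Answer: $- \frac{142562310216765313}{414958131720} \approx -3.4356 \cdot 10^{5}$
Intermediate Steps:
$Z{\left(y,I \right)} = - \frac{1933}{360}$ ($Z{\left(y,I \right)} = - \frac{116}{20} - \frac{31}{-72} = \left(-116\right) \frac{1}{20} - - \frac{31}{72} = - \frac{29}{5} + \frac{31}{72} = - \frac{1933}{360}$)
$V = 343557$
$\left(\frac{Z{\left(198,350 \right)}}{107917} - \frac{166590}{128172}\right) - V = \left(- \frac{1933}{360 \cdot 107917} - \frac{166590}{128172}\right) - 343557 = \left(\left(- \frac{1933}{360}\right) \frac{1}{107917} - \frac{27765}{21362}\right) - 343557 = \left(- \frac{1933}{38850120} - \frac{27765}{21362}\right) - 343557 = - \frac{539357437273}{414958131720} - 343557 = - \frac{142562310216765313}{414958131720}$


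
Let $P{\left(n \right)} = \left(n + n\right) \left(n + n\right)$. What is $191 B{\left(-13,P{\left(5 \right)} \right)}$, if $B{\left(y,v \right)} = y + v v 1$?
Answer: $1907517$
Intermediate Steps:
$P{\left(n \right)} = 4 n^{2}$ ($P{\left(n \right)} = 2 n 2 n = 4 n^{2}$)
$B{\left(y,v \right)} = y + v^{2}$ ($B{\left(y,v \right)} = y + v^{2} \cdot 1 = y + v^{2}$)
$191 B{\left(-13,P{\left(5 \right)} \right)} = 191 \left(-13 + \left(4 \cdot 5^{2}\right)^{2}\right) = 191 \left(-13 + \left(4 \cdot 25\right)^{2}\right) = 191 \left(-13 + 100^{2}\right) = 191 \left(-13 + 10000\right) = 191 \cdot 9987 = 1907517$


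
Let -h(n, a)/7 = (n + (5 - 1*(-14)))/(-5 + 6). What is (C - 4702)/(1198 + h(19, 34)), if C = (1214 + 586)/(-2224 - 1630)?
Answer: -4530827/897982 ≈ -5.0456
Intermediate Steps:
h(n, a) = -133 - 7*n (h(n, a) = -7*(n + (5 - 1*(-14)))/(-5 + 6) = -7*(n + (5 + 14))/1 = -7*(n + 19) = -7*(19 + n) = -133 - 7*n)
C = -900/1927 (C = 1800/(-3854) = 1800*(-1/3854) = -900/1927 ≈ -0.46705)
(C - 4702)/(1198 + h(19, 34)) = (-900/1927 - 4702)/(1198 + (-133 - 7*19)) = -9061654/(1927*(1198 + (-133 - 133))) = -9061654/(1927*(1198 - 266)) = -9061654/1927/932 = -9061654/1927*1/932 = -4530827/897982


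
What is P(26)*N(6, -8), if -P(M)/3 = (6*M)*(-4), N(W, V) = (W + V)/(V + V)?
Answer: 234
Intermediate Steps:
N(W, V) = (V + W)/(2*V) (N(W, V) = (V + W)/((2*V)) = (V + W)*(1/(2*V)) = (V + W)/(2*V))
P(M) = 72*M (P(M) = -3*6*M*(-4) = -(-72)*M = 72*M)
P(26)*N(6, -8) = (72*26)*((½)*(-8 + 6)/(-8)) = 1872*((½)*(-⅛)*(-2)) = 1872*(⅛) = 234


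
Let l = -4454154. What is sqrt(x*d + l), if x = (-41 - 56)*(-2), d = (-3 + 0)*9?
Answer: 168*I*sqrt(158) ≈ 2111.7*I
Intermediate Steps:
d = -27 (d = -3*9 = -27)
x = 194 (x = -97*(-2) = 194)
sqrt(x*d + l) = sqrt(194*(-27) - 4454154) = sqrt(-5238 - 4454154) = sqrt(-4459392) = 168*I*sqrt(158)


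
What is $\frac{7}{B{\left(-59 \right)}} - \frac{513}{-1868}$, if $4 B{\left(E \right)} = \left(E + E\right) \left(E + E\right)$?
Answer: $\frac{1798829}{6502508} \approx 0.27664$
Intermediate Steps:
$B{\left(E \right)} = E^{2}$ ($B{\left(E \right)} = \frac{\left(E + E\right) \left(E + E\right)}{4} = \frac{2 E 2 E}{4} = \frac{4 E^{2}}{4} = E^{2}$)
$\frac{7}{B{\left(-59 \right)}} - \frac{513}{-1868} = \frac{7}{\left(-59\right)^{2}} - \frac{513}{-1868} = \frac{7}{3481} - - \frac{513}{1868} = 7 \cdot \frac{1}{3481} + \frac{513}{1868} = \frac{7}{3481} + \frac{513}{1868} = \frac{1798829}{6502508}$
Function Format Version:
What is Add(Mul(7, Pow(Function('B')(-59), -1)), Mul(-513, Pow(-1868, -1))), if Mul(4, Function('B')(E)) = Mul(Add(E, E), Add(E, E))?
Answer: Rational(1798829, 6502508) ≈ 0.27664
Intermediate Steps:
Function('B')(E) = Pow(E, 2) (Function('B')(E) = Mul(Rational(1, 4), Mul(Add(E, E), Add(E, E))) = Mul(Rational(1, 4), Mul(Mul(2, E), Mul(2, E))) = Mul(Rational(1, 4), Mul(4, Pow(E, 2))) = Pow(E, 2))
Add(Mul(7, Pow(Function('B')(-59), -1)), Mul(-513, Pow(-1868, -1))) = Add(Mul(7, Pow(Pow(-59, 2), -1)), Mul(-513, Pow(-1868, -1))) = Add(Mul(7, Pow(3481, -1)), Mul(-513, Rational(-1, 1868))) = Add(Mul(7, Rational(1, 3481)), Rational(513, 1868)) = Add(Rational(7, 3481), Rational(513, 1868)) = Rational(1798829, 6502508)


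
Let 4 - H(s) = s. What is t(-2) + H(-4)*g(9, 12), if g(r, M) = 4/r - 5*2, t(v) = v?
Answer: -706/9 ≈ -78.444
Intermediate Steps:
H(s) = 4 - s
g(r, M) = -10 + 4/r (g(r, M) = 4/r - 10 = -10 + 4/r)
t(-2) + H(-4)*g(9, 12) = -2 + (4 - 1*(-4))*(-10 + 4/9) = -2 + (4 + 4)*(-10 + 4*(1/9)) = -2 + 8*(-10 + 4/9) = -2 + 8*(-86/9) = -2 - 688/9 = -706/9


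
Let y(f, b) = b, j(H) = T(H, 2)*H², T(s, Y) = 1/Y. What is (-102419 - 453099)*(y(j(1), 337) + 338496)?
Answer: -188227830494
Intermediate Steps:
j(H) = H²/2
(-102419 - 453099)*(y(j(1), 337) + 338496) = (-102419 - 453099)*(337 + 338496) = -555518*338833 = -188227830494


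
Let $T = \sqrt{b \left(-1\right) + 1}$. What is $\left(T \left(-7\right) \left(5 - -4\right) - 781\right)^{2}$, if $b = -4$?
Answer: $629806 + 98406 \sqrt{5} \approx 8.4985 \cdot 10^{5}$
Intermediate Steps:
$T = \sqrt{5}$ ($T = \sqrt{\left(-4\right) \left(-1\right) + 1} = \sqrt{4 + 1} = \sqrt{5} \approx 2.2361$)
$\left(T \left(-7\right) \left(5 - -4\right) - 781\right)^{2} = \left(\sqrt{5} \left(-7\right) \left(5 - -4\right) - 781\right)^{2} = \left(- 7 \sqrt{5} \left(5 + 4\right) - 781\right)^{2} = \left(- 7 \sqrt{5} \cdot 9 - 781\right)^{2} = \left(- 63 \sqrt{5} - 781\right)^{2} = \left(-781 - 63 \sqrt{5}\right)^{2}$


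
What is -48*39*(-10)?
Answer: 18720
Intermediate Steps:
-48*39*(-10) = -1872*(-10) = 18720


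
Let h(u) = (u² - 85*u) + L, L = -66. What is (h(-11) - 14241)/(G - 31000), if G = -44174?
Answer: 4417/25058 ≈ 0.17627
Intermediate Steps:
h(u) = -66 + u² - 85*u (h(u) = (u² - 85*u) - 66 = -66 + u² - 85*u)
(h(-11) - 14241)/(G - 31000) = ((-66 + (-11)² - 85*(-11)) - 14241)/(-44174 - 31000) = ((-66 + 121 + 935) - 14241)/(-75174) = (990 - 14241)*(-1/75174) = -13251*(-1/75174) = 4417/25058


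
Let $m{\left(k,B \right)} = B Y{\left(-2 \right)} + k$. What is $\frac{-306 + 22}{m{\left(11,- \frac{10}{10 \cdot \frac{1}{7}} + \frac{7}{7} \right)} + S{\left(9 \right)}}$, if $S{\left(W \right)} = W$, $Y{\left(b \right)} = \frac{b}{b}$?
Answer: $- \frac{142}{7} \approx -20.286$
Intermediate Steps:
$Y{\left(b \right)} = 1$
$m{\left(k,B \right)} = B + k$ ($m{\left(k,B \right)} = B 1 + k = B + k$)
$\frac{-306 + 22}{m{\left(11,- \frac{10}{10 \cdot \frac{1}{7}} + \frac{7}{7} \right)} + S{\left(9 \right)}} = \frac{-306 + 22}{\left(\left(- \frac{10}{10 \cdot \frac{1}{7}} + \frac{7}{7}\right) + 11\right) + 9} = - \frac{284}{\left(\left(- \frac{10}{10 \cdot \frac{1}{7}} + 7 \cdot \frac{1}{7}\right) + 11\right) + 9} = - \frac{284}{\left(\left(- \frac{10}{\frac{10}{7}} + 1\right) + 11\right) + 9} = - \frac{284}{\left(\left(\left(-10\right) \frac{7}{10} + 1\right) + 11\right) + 9} = - \frac{284}{\left(\left(-7 + 1\right) + 11\right) + 9} = - \frac{284}{\left(-6 + 11\right) + 9} = - \frac{284}{5 + 9} = - \frac{284}{14} = \left(-284\right) \frac{1}{14} = - \frac{142}{7}$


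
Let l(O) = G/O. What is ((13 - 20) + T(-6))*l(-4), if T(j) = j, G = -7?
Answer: -91/4 ≈ -22.750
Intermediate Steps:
l(O) = -7/O
((13 - 20) + T(-6))*l(-4) = ((13 - 20) - 6)*(-7/(-4)) = (-7 - 6)*(-7*(-1/4)) = -13*7/4 = -91/4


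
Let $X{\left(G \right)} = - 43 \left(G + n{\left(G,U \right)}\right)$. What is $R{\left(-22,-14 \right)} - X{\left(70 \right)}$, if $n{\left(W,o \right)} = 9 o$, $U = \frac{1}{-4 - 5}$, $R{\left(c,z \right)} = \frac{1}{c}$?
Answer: $\frac{65273}{22} \approx 2967.0$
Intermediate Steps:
$U = - \frac{1}{9}$ ($U = \frac{1}{-9} = - \frac{1}{9} \approx -0.11111$)
$X{\left(G \right)} = 43 - 43 G$ ($X{\left(G \right)} = - 43 \left(G + 9 \left(- \frac{1}{9}\right)\right) = - 43 \left(G - 1\right) = - 43 \left(-1 + G\right) = 43 - 43 G$)
$R{\left(-22,-14 \right)} - X{\left(70 \right)} = \frac{1}{-22} - \left(43 - 3010\right) = - \frac{1}{22} - \left(43 - 3010\right) = - \frac{1}{22} - -2967 = - \frac{1}{22} + 2967 = \frac{65273}{22}$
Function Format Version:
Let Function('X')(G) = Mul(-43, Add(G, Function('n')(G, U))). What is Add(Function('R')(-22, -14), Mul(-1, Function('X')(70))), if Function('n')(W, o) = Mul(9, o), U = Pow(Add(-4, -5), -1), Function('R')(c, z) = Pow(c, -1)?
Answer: Rational(65273, 22) ≈ 2967.0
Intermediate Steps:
U = Rational(-1, 9) (U = Pow(-9, -1) = Rational(-1, 9) ≈ -0.11111)
Function('X')(G) = Add(43, Mul(-43, G)) (Function('X')(G) = Mul(-43, Add(G, Mul(9, Rational(-1, 9)))) = Mul(-43, Add(G, -1)) = Mul(-43, Add(-1, G)) = Add(43, Mul(-43, G)))
Add(Function('R')(-22, -14), Mul(-1, Function('X')(70))) = Add(Pow(-22, -1), Mul(-1, Add(43, Mul(-43, 70)))) = Add(Rational(-1, 22), Mul(-1, Add(43, -3010))) = Add(Rational(-1, 22), Mul(-1, -2967)) = Add(Rational(-1, 22), 2967) = Rational(65273, 22)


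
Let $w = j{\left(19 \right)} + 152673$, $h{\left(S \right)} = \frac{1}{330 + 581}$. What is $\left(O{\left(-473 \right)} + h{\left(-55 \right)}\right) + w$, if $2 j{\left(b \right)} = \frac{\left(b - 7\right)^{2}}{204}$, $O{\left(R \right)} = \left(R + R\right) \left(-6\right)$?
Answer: $\frac{2452356446}{15487} \approx 1.5835 \cdot 10^{5}$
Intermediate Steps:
$h{\left(S \right)} = \frac{1}{911}$
$O{\left(R \right)} = - 12 R$ ($O{\left(R \right)} = 2 R \left(-6\right) = - 12 R$)
$j{\left(b \right)} = \frac{\left(-7 + b\right)^{2}}{408}$ ($j{\left(b \right)} = \frac{\left(b - 7\right)^{2} \cdot \frac{1}{204}}{2} = \frac{\left(-7 + b\right)^{2} \cdot \frac{1}{204}}{2} = \frac{\frac{1}{204} \left(-7 + b\right)^{2}}{2} = \frac{\left(-7 + b\right)^{2}}{408}$)
$w = \frac{2595447}{17}$ ($w = \frac{\left(-7 + 19\right)^{2}}{408} + 152673 = \frac{12^{2}}{408} + 152673 = \frac{1}{408} \cdot 144 + 152673 = \frac{6}{17} + 152673 = \frac{2595447}{17} \approx 1.5267 \cdot 10^{5}$)
$\left(O{\left(-473 \right)} + h{\left(-55 \right)}\right) + w = \left(\left(-12\right) \left(-473\right) + \frac{1}{911}\right) + \frac{2595447}{17} = \left(5676 + \frac{1}{911}\right) + \frac{2595447}{17} = \frac{5170837}{911} + \frac{2595447}{17} = \frac{2452356446}{15487}$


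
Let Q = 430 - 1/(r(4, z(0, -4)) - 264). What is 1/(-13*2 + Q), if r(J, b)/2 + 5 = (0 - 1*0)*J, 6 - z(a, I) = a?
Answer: 274/110697 ≈ 0.0024752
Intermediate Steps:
z(a, I) = 6 - a
r(J, b) = -10 (r(J, b) = -10 + 2*((0 - 1*0)*J) = -10 + 2*((0 + 0)*J) = -10 + 2*(0*J) = -10 + 2*0 = -10 + 0 = -10)
Q = 117821/274 (Q = 430 - 1/(-10 - 264) = 430 - 1/(-274) = 430 - 1*(-1/274) = 430 + 1/274 = 117821/274 ≈ 430.00)
1/(-13*2 + Q) = 1/(-13*2 + 117821/274) = 1/(-26 + 117821/274) = 1/(110697/274) = 274/110697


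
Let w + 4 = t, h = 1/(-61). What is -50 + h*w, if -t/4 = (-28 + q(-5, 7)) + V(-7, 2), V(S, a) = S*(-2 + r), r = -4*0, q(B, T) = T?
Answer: -3074/61 ≈ -50.393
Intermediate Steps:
r = 0
h = -1/61 ≈ -0.016393
V(S, a) = -2*S (V(S, a) = S*(-2 + 0) = S*(-2) = -2*S)
t = 28 (t = -4*((-28 + 7) - 2*(-7)) = -4*(-21 + 14) = -4*(-7) = 28)
w = 24 (w = -4 + 28 = 24)
-50 + h*w = -50 - 1/61*24 = -50 - 24/61 = -3074/61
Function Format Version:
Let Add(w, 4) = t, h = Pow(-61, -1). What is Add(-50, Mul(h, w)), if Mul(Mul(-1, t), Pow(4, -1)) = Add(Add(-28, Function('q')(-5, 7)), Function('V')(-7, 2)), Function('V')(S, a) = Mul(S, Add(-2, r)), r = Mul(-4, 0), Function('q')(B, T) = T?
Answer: Rational(-3074, 61) ≈ -50.393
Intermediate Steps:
r = 0
h = Rational(-1, 61) ≈ -0.016393
Function('V')(S, a) = Mul(-2, S) (Function('V')(S, a) = Mul(S, Add(-2, 0)) = Mul(S, -2) = Mul(-2, S))
t = 28 (t = Mul(-4, Add(Add(-28, 7), Mul(-2, -7))) = Mul(-4, Add(-21, 14)) = Mul(-4, -7) = 28)
w = 24 (w = Add(-4, 28) = 24)
Add(-50, Mul(h, w)) = Add(-50, Mul(Rational(-1, 61), 24)) = Add(-50, Rational(-24, 61)) = Rational(-3074, 61)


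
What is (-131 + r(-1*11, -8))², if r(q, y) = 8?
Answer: 15129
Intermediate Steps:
(-131 + r(-1*11, -8))² = (-131 + 8)² = (-123)² = 15129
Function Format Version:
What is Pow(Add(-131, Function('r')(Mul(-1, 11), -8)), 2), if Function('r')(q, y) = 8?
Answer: 15129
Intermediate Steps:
Pow(Add(-131, Function('r')(Mul(-1, 11), -8)), 2) = Pow(Add(-131, 8), 2) = Pow(-123, 2) = 15129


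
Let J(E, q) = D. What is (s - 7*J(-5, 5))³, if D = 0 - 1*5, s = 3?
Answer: 54872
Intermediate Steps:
D = -5 (D = 0 - 5 = -5)
J(E, q) = -5
(s - 7*J(-5, 5))³ = (3 - 7*(-5))³ = (3 + 35)³ = 38³ = 54872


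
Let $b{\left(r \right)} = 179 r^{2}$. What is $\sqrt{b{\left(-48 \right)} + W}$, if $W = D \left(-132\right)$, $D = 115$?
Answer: $2 \sqrt{99309} \approx 630.27$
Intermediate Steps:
$W = -15180$ ($W = 115 \left(-132\right) = -15180$)
$\sqrt{b{\left(-48 \right)} + W} = \sqrt{179 \left(-48\right)^{2} - 15180} = \sqrt{179 \cdot 2304 - 15180} = \sqrt{412416 - 15180} = \sqrt{397236} = 2 \sqrt{99309}$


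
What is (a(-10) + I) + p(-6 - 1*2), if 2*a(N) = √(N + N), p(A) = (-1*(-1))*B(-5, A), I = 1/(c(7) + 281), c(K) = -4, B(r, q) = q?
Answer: -2215/277 + I*√5 ≈ -7.9964 + 2.2361*I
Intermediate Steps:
I = 1/277 (I = 1/(-4 + 281) = 1/277 ≈ 0.0036101)
p(A) = A (p(A) = (-1*(-1))*A = 1*A = A)
a(N) = √2*√N/2 (a(N) = √(N + N)/2 = √(2*N)/2 = (√2*√N)/2 = √2*√N/2)
(a(-10) + I) + p(-6 - 1*2) = (√2*√(-10)/2 + 1/277) + (-6 - 1*2) = (√2*(I*√10)/2 + 1/277) + (-6 - 2) = (I*√5 + 1/277) - 8 = (1/277 + I*√5) - 8 = -2215/277 + I*√5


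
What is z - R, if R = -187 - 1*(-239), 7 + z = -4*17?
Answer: -127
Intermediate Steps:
z = -75 (z = -7 - 4*17 = -7 - 68 = -75)
R = 52 (R = -187 + 239 = 52)
z - R = -75 - 1*52 = -75 - 52 = -127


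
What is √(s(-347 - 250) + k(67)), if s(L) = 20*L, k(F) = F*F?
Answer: I*√7451 ≈ 86.319*I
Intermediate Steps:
k(F) = F²
√(s(-347 - 250) + k(67)) = √(20*(-347 - 250) + 67²) = √(20*(-597) + 4489) = √(-11940 + 4489) = √(-7451) = I*√7451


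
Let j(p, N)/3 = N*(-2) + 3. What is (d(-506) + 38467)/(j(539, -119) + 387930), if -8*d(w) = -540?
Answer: 77069/777306 ≈ 0.099149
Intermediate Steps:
j(p, N) = 9 - 6*N (j(p, N) = 3*(N*(-2) + 3) = 3*(-2*N + 3) = 3*(3 - 2*N) = 9 - 6*N)
d(w) = 135/2 (d(w) = -⅛*(-540) = 135/2)
(d(-506) + 38467)/(j(539, -119) + 387930) = (135/2 + 38467)/((9 - 6*(-119)) + 387930) = 77069/(2*((9 + 714) + 387930)) = 77069/(2*(723 + 387930)) = (77069/2)/388653 = (77069/2)*(1/388653) = 77069/777306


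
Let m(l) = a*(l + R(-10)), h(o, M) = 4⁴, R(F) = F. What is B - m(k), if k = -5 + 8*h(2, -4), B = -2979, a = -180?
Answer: 362961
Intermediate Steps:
h(o, M) = 256
k = 2043 (k = -5 + 8*256 = -5 + 2048 = 2043)
m(l) = 1800 - 180*l (m(l) = -180*(l - 10) = -180*(-10 + l) = 1800 - 180*l)
B - m(k) = -2979 - (1800 - 180*2043) = -2979 - (1800 - 367740) = -2979 - 1*(-365940) = -2979 + 365940 = 362961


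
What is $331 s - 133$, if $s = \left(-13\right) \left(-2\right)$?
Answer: $8473$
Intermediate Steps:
$s = 26$
$331 s - 133 = 331 \cdot 26 - 133 = 8606 - 133 = 8473$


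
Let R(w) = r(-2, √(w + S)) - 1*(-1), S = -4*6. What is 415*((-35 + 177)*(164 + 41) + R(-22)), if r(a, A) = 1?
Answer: 12081480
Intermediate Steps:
S = -24
R(w) = 2 (R(w) = 1 - 1*(-1) = 1 + 1 = 2)
415*((-35 + 177)*(164 + 41) + R(-22)) = 415*((-35 + 177)*(164 + 41) + 2) = 415*(142*205 + 2) = 415*(29110 + 2) = 415*29112 = 12081480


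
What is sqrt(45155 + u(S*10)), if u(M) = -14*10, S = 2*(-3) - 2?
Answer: sqrt(45015) ≈ 212.17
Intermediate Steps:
S = -8 (S = -6 - 2 = -8)
u(M) = -140
sqrt(45155 + u(S*10)) = sqrt(45155 - 140) = sqrt(45015)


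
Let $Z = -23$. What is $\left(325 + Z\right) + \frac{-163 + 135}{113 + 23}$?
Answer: $\frac{10261}{34} \approx 301.79$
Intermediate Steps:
$\left(325 + Z\right) + \frac{-163 + 135}{113 + 23} = \left(325 - 23\right) + \frac{-163 + 135}{113 + 23} = 302 - \frac{28}{136} = 302 - \frac{7}{34} = \frac{10261}{34}$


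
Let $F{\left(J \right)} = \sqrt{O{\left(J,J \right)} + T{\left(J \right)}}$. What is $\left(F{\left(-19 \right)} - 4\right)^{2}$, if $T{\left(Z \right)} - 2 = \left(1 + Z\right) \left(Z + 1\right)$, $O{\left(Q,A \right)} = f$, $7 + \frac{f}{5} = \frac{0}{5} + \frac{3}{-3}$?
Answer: $\left(4 - \sqrt{286}\right)^{2} \approx 166.71$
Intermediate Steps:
$f = -40$ ($f = -35 + 5 \left(\frac{0}{5} + \frac{3}{-3}\right) = -35 + 5 \left(0 \cdot \frac{1}{5} + 3 \left(- \frac{1}{3}\right)\right) = -35 + 5 \left(0 - 1\right) = -35 + 5 \left(-1\right) = -35 - 5 = -40$)
$O{\left(Q,A \right)} = -40$
$T{\left(Z \right)} = 2 + \left(1 + Z\right)^{2}$ ($T{\left(Z \right)} = 2 + \left(1 + Z\right) \left(Z + 1\right) = 2 + \left(1 + Z\right) \left(1 + Z\right) = 2 + \left(1 + Z\right)^{2}$)
$F{\left(J \right)} = \sqrt{-38 + \left(1 + J\right)^{2}}$ ($F{\left(J \right)} = \sqrt{-40 + \left(2 + \left(1 + J\right)^{2}\right)} = \sqrt{-38 + \left(1 + J\right)^{2}}$)
$\left(F{\left(-19 \right)} - 4\right)^{2} = \left(\sqrt{-38 + \left(1 - 19\right)^{2}} - 4\right)^{2} = \left(\sqrt{-38 + \left(-18\right)^{2}} - 4\right)^{2} = \left(\sqrt{-38 + 324} - 4\right)^{2} = \left(\sqrt{286} - 4\right)^{2} = \left(-4 + \sqrt{286}\right)^{2}$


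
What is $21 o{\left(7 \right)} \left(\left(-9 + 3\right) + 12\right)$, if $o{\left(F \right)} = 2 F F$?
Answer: $12348$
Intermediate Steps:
$o{\left(F \right)} = 2 F^{2}$
$21 o{\left(7 \right)} \left(\left(-9 + 3\right) + 12\right) = 21 \cdot 2 \cdot 7^{2} \left(\left(-9 + 3\right) + 12\right) = 21 \cdot 2 \cdot 49 \left(-6 + 12\right) = 21 \cdot 98 \cdot 6 = 2058 \cdot 6 = 12348$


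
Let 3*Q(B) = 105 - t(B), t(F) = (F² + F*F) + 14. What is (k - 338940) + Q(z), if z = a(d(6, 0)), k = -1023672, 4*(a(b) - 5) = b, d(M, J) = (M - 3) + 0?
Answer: -32702489/24 ≈ -1.3626e+6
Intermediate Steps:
d(M, J) = -3 + M (d(M, J) = (-3 + M) + 0 = -3 + M)
a(b) = 5 + b/4
z = 23/4 (z = 5 + (-3 + 6)/4 = 5 + (¼)*3 = 5 + ¾ = 23/4 ≈ 5.7500)
t(F) = 14 + 2*F² (t(F) = (F² + F²) + 14 = 2*F² + 14 = 14 + 2*F²)
Q(B) = 91/3 - 2*B²/3 (Q(B) = (105 - (14 + 2*B²))/3 = (105 + (-14 - 2*B²))/3 = (91 - 2*B²)/3 = 91/3 - 2*B²/3)
(k - 338940) + Q(z) = (-1023672 - 338940) + (91/3 - 2*(23/4)²/3) = -1362612 + (91/3 - ⅔*529/16) = -1362612 + (91/3 - 529/24) = -1362612 + 199/24 = -32702489/24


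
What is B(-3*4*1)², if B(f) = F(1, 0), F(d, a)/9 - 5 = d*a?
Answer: 2025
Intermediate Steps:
F(d, a) = 45 + 9*a*d (F(d, a) = 45 + 9*(d*a) = 45 + 9*(a*d) = 45 + 9*a*d)
B(f) = 45 (B(f) = 45 + 9*0*1 = 45 + 0 = 45)
B(-3*4*1)² = 45² = 2025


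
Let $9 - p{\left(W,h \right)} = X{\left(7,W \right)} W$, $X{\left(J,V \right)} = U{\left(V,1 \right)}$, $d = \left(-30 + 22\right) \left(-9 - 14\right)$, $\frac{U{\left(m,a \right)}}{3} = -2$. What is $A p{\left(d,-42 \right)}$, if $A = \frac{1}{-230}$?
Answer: $- \frac{1113}{230} \approx -4.8391$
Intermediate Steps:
$U{\left(m,a \right)} = -6$ ($U{\left(m,a \right)} = 3 \left(-2\right) = -6$)
$d = 184$ ($d = \left(-8\right) \left(-23\right) = 184$)
$X{\left(J,V \right)} = -6$
$p{\left(W,h \right)} = 9 + 6 W$ ($p{\left(W,h \right)} = 9 - - 6 W = 9 + 6 W$)
$A = - \frac{1}{230} \approx -0.0043478$
$A p{\left(d,-42 \right)} = - \frac{9 + 6 \cdot 184}{230} = - \frac{9 + 1104}{230} = \left(- \frac{1}{230}\right) 1113 = - \frac{1113}{230}$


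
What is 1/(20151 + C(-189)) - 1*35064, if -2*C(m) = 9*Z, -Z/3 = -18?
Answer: -698054111/19908 ≈ -35064.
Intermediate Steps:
Z = 54 (Z = -3*(-18) = 54)
C(m) = -243 (C(m) = -9*54/2 = -½*486 = -243)
1/(20151 + C(-189)) - 1*35064 = 1/(20151 - 243) - 1*35064 = 1/19908 - 35064 = -698054111/19908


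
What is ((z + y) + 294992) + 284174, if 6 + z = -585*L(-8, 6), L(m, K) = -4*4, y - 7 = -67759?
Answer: 520768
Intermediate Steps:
y = -67752 (y = 7 - 67759 = -67752)
L(m, K) = -16
z = 9354 (z = -6 - 585*(-16) = -6 + 9360 = 9354)
((z + y) + 294992) + 284174 = ((9354 - 67752) + 294992) + 284174 = (-58398 + 294992) + 284174 = 236594 + 284174 = 520768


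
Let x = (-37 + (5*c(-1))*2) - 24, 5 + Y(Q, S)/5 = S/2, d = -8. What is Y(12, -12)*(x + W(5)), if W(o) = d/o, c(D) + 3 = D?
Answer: 5643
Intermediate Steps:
c(D) = -3 + D
W(o) = -8/o
Y(Q, S) = -25 + 5*S/2 (Y(Q, S) = -25 + 5*(S/2) = -25 + 5*S/2)
x = -101 (x = (-37 + (5*(-3 - 1))*2) - 24 = (-37 + (5*(-4))*2) - 24 = (-37 - 20*2) - 24 = (-37 - 40) - 24 = -77 - 24 = -101)
Y(12, -12)*(x + W(5)) = (-25 + (5/2)*(-12))*(-101 - 8/5) = (-25 - 30)*(-101 - 8*⅕) = -55*(-101 - 8/5) = -55*(-513/5) = 5643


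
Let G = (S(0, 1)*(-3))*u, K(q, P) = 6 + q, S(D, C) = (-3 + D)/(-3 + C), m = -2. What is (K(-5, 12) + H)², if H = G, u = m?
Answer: 100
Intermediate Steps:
u = -2
S(D, C) = (-3 + D)/(-3 + C)
G = 9 (G = (((-3 + 0)/(-3 + 1))*(-3))*(-2) = ((-3/(-2))*(-3))*(-2) = (-½*(-3)*(-3))*(-2) = ((3/2)*(-3))*(-2) = -9/2*(-2) = 9)
H = 9
(K(-5, 12) + H)² = ((6 - 5) + 9)² = (1 + 9)² = 10² = 100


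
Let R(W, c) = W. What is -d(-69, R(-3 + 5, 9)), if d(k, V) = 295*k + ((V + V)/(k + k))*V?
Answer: 1404499/69 ≈ 20355.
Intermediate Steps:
d(k, V) = 295*k + V²/k (d(k, V) = 295*k + ((2*V)/((2*k)))*V = 295*k + ((2*V)*(1/(2*k)))*V = 295*k + (V/k)*V = 295*k + V²/k)
-d(-69, R(-3 + 5, 9)) = -(295*(-69) + (-3 + 5)²/(-69)) = -(-20355 + 2²*(-1/69)) = -(-20355 + 4*(-1/69)) = -(-20355 - 4/69) = -1*(-1404499/69) = 1404499/69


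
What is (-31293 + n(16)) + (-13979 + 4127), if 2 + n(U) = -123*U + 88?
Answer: -43027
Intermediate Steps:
n(U) = 86 - 123*U (n(U) = -2 + (-123*U + 88) = -2 + (88 - 123*U) = 86 - 123*U)
(-31293 + n(16)) + (-13979 + 4127) = (-31293 + (86 - 123*16)) + (-13979 + 4127) = (-31293 + (86 - 1968)) - 9852 = (-31293 - 1882) - 9852 = -33175 - 9852 = -43027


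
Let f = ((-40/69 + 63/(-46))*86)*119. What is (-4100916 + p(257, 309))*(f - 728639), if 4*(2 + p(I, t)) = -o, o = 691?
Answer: 70610617478061/23 ≈ 3.0700e+12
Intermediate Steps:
f = -1376473/69 (f = ((-40*1/69 + 63*(-1/46))*86)*119 = ((-40/69 - 63/46)*86)*119 = -269/138*86*119 = -11567/69*119 = -1376473/69 ≈ -19949.)
p(I, t) = -699/4 (p(I, t) = -2 + (-1*691)/4 = -2 + (¼)*(-691) = -2 - 691/4 = -699/4)
(-4100916 + p(257, 309))*(f - 728639) = (-4100916 - 699/4)*(-1376473/69 - 728639) = -16404363/4*(-51652564/69) = 70610617478061/23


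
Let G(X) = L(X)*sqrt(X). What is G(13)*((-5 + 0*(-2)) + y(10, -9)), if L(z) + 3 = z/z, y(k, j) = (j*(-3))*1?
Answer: -44*sqrt(13) ≈ -158.64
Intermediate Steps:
y(k, j) = -3*j (y(k, j) = -3*j*1 = -3*j)
L(z) = -2 (L(z) = -3 + z/z = -3 + 1 = -2)
G(X) = -2*sqrt(X)
G(13)*((-5 + 0*(-2)) + y(10, -9)) = (-2*sqrt(13))*((-5 + 0*(-2)) - 3*(-9)) = (-2*sqrt(13))*((-5 + 0) + 27) = (-2*sqrt(13))*(-5 + 27) = -2*sqrt(13)*22 = -44*sqrt(13)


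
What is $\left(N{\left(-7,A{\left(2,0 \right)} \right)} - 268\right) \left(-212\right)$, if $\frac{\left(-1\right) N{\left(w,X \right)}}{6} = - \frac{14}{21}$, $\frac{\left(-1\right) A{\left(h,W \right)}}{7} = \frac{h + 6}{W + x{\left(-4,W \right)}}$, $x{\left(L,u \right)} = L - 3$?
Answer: $55968$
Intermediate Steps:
$x{\left(L,u \right)} = -3 + L$ ($x{\left(L,u \right)} = L - 3 = -3 + L$)
$A{\left(h,W \right)} = - \frac{7 \left(6 + h\right)}{-7 + W}$ ($A{\left(h,W \right)} = - 7 \frac{h + 6}{W - 7} = - 7 \frac{6 + h}{W - 7} = - 7 \frac{6 + h}{-7 + W} = - \frac{7 \left(6 + h\right)}{-7 + W}$)
$N{\left(w,X \right)} = 4$ ($N{\left(w,X \right)} = - 6 \left(- \frac{14}{21}\right) = - 6 \left(\left(-14\right) \frac{1}{21}\right) = \left(-6\right) \left(- \frac{2}{3}\right) = 4$)
$\left(N{\left(-7,A{\left(2,0 \right)} \right)} - 268\right) \left(-212\right) = \left(4 - 268\right) \left(-212\right) = \left(-264\right) \left(-212\right) = 55968$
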